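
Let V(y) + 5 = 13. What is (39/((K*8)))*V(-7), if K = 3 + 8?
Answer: 39/11 ≈ 3.5455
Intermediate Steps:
V(y) = 8 (V(y) = -5 + 13 = 8)
K = 11
(39/((K*8)))*V(-7) = (39/((11*8)))*8 = (39/88)*8 = 39/11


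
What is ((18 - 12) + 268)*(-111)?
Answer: -30414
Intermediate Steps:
((18 - 12) + 268)*(-111) = (6 + 268)*(-111) = 274*(-111) = -30414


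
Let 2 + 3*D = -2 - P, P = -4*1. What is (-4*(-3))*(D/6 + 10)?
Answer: 120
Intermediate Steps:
P = -4
D = 0 (D = -⅔ + (-2 - 1*(-4))/3 = -⅔ + (-2 + 4)/3 = -⅔ + (⅓)*2 = -⅔ + ⅔ = 0)
(-4*(-3))*(D/6 + 10) = (-4*(-3))*(0/6 + 10) = 12*(0*(⅙) + 10) = 12*(0 + 10) = 12*10 = 120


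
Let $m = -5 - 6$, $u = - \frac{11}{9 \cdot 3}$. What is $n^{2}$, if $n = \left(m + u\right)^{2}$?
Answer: $\frac{8999178496}{531441} \approx 16934.0$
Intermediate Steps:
$u = - \frac{11}{27} \approx -0.40741$
$m = -11$ ($m = -5 - 6 = -11$)
$n = \frac{94864}{729}$ ($n = \left(-11 - \frac{11}{27}\right)^{2} = \left(- \frac{308}{27}\right)^{2} = \frac{94864}{729} \approx 130.13$)
$n^{2} = \left(\frac{94864}{729}\right)^{2} = \frac{8999178496}{531441}$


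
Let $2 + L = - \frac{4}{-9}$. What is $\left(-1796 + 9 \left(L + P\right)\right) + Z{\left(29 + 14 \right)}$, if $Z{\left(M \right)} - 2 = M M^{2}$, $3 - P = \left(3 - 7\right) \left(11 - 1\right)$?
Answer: $78086$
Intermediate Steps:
$P = 43$ ($P = 3 - \left(3 - 7\right) \left(11 - 1\right) = 3 - \left(-4\right) 10 = 3 - -40 = 3 + 40 = 43$)
$L = - \frac{14}{9}$ ($L = -2 - \frac{4}{-9} = -2 - - \frac{4}{9} = -2 + \frac{4}{9} = - \frac{14}{9} \approx -1.5556$)
$Z{\left(M \right)} = 2 + M^{3}$ ($Z{\left(M \right)} = 2 + M M^{2} = 2 + M^{3}$)
$\left(-1796 + 9 \left(L + P\right)\right) + Z{\left(29 + 14 \right)} = \left(-1796 + 9 \left(- \frac{14}{9} + 43\right)\right) + \left(2 + \left(29 + 14\right)^{3}\right) = \left(-1796 + 9 \cdot \frac{373}{9}\right) + \left(2 + 43^{3}\right) = \left(-1796 + 373\right) + \left(2 + 79507\right) = -1423 + 79509 = 78086$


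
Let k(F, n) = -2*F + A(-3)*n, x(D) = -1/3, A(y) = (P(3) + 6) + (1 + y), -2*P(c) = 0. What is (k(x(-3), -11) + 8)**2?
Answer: 11236/9 ≈ 1248.4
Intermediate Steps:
P(c) = 0 (P(c) = -1/2*0 = 0)
A(y) = 7 + y (A(y) = (0 + 6) + (1 + y) = 6 + (1 + y) = 7 + y)
x(D) = -1/3 (x(D) = -1*1/3 = -1/3)
k(F, n) = -2*F + 4*n (k(F, n) = -2*F + (7 - 3)*n = -2*F + 4*n)
(k(x(-3), -11) + 8)**2 = ((-2*(-1/3) + 4*(-11)) + 8)**2 = ((2/3 - 44) + 8)**2 = (-130/3 + 8)**2 = (-106/3)**2 = 11236/9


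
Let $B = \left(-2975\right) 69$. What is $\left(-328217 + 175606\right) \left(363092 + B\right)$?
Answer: $-24084610187$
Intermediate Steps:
$B = -205275$
$\left(-328217 + 175606\right) \left(363092 + B\right) = \left(-328217 + 175606\right) \left(363092 - 205275\right) = \left(-152611\right) 157817 = -24084610187$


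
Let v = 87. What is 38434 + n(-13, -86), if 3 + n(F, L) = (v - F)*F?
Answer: 37131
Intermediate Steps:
n(F, L) = -3 + F*(87 - F) (n(F, L) = -3 + (87 - F)*F = -3 + F*(87 - F))
38434 + n(-13, -86) = 38434 + (-3 - 1*(-13)**2 + 87*(-13)) = 38434 + (-3 - 1*169 - 1131) = 38434 + (-3 - 169 - 1131) = 38434 - 1303 = 37131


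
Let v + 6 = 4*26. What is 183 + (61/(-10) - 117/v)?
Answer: 43048/245 ≈ 175.71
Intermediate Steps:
v = 98 (v = -6 + 4*26 = -6 + 104 = 98)
183 + (61/(-10) - 117/v) = 183 + (61/(-10) - 117/98) = 183 + (61*(-1/10) - 117*1/98) = 183 + (-61/10 - 117/98) = 183 - 1787/245 = 43048/245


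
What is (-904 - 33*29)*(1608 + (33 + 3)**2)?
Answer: -5404344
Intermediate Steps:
(-904 - 33*29)*(1608 + (33 + 3)**2) = (-904 - 957)*(1608 + 36**2) = -1861*(1608 + 1296) = -1861*2904 = -5404344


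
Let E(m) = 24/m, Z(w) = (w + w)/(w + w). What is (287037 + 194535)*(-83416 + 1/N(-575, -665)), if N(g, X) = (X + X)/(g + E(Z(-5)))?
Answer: -200853052218/5 ≈ -4.0171e+10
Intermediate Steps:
Z(w) = 1 (Z(w) = (2*w)/((2*w)) = (2*w)*(1/(2*w)) = 1)
N(g, X) = 2*X/(24 + g) (N(g, X) = (X + X)/(g + 24/1) = (2*X)/(g + 24*1) = (2*X)/(g + 24) = (2*X)/(24 + g) = 2*X/(24 + g))
(287037 + 194535)*(-83416 + 1/N(-575, -665)) = (287037 + 194535)*(-83416 + 1/(2*(-665)/(24 - 575))) = 481572*(-83416 + 1/(2*(-665)/(-551))) = 481572*(-83416 + 1/(2*(-665)*(-1/551))) = 481572*(-83416 + 1/(70/29)) = 481572*(-83416 + 29/70) = 481572*(-5839091/70) = -200853052218/5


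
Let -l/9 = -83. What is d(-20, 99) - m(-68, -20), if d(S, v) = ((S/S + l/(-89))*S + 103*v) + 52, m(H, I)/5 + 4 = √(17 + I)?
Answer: 927101/89 - 5*I*√3 ≈ 10417.0 - 8.6602*I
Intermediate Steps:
l = 747 (l = -9*(-83) = 747)
m(H, I) = -20 + 5*√(17 + I)
d(S, v) = 52 + 103*v - 658*S/89 (d(S, v) = ((S/S + 747/(-89))*S + 103*v) + 52 = ((1 + 747*(-1/89))*S + 103*v) + 52 = ((1 - 747/89)*S + 103*v) + 52 = (-658*S/89 + 103*v) + 52 = (103*v - 658*S/89) + 52 = 52 + 103*v - 658*S/89)
d(-20, 99) - m(-68, -20) = (52 + 103*99 - 658/89*(-20)) - (-20 + 5*√(17 - 20)) = (52 + 10197 + 13160/89) - (-20 + 5*√(-3)) = 925321/89 - (-20 + 5*(I*√3)) = 925321/89 - (-20 + 5*I*√3) = 925321/89 + (20 - 5*I*√3) = 927101/89 - 5*I*√3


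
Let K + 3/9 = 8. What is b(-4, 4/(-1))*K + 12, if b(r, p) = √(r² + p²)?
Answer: 12 + 92*√2/3 ≈ 55.369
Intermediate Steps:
b(r, p) = √(p² + r²)
K = 23/3 (K = -⅓ + 8 = 23/3 ≈ 7.6667)
b(-4, 4/(-1))*K + 12 = √((4/(-1))² + (-4)²)*(23/3) + 12 = √((4*(-1))² + 16)*(23/3) + 12 = √((-4)² + 16)*(23/3) + 12 = √(16 + 16)*(23/3) + 12 = √32*(23/3) + 12 = (4*√2)*(23/3) + 12 = 92*√2/3 + 12 = 12 + 92*√2/3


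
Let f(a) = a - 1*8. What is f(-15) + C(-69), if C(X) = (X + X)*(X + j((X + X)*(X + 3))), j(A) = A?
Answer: -1247405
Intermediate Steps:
f(a) = -8 + a (f(a) = a - 8 = -8 + a)
C(X) = 2*X*(X + 2*X*(3 + X)) (C(X) = (X + X)*(X + (X + X)*(X + 3)) = (2*X)*(X + (2*X)*(3 + X)) = (2*X)*(X + 2*X*(3 + X)) = 2*X*(X + 2*X*(3 + X)))
f(-15) + C(-69) = (-8 - 15) + (-69)**2*(14 + 4*(-69)) = -23 + 4761*(14 - 276) = -23 + 4761*(-262) = -23 - 1247382 = -1247405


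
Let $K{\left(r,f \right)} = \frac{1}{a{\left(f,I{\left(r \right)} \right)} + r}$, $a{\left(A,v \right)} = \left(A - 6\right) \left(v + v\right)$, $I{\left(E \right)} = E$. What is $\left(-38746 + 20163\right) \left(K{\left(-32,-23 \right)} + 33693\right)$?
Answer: $- \frac{1142037461239}{1824} \approx -6.2612 \cdot 10^{8}$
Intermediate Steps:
$a{\left(A,v \right)} = 2 v \left(-6 + A\right)$ ($a{\left(A,v \right)} = \left(-6 + A\right) 2 v = 2 v \left(-6 + A\right)$)
$K{\left(r,f \right)} = \frac{1}{r + 2 r \left(-6 + f\right)}$ ($K{\left(r,f \right)} = \frac{1}{2 r \left(-6 + f\right) + r} = \frac{1}{r + 2 r \left(-6 + f\right)}$)
$\left(-38746 + 20163\right) \left(K{\left(-32,-23 \right)} + 33693\right) = \left(-38746 + 20163\right) \left(\frac{1}{\left(-32\right) \left(-11 + 2 \left(-23\right)\right)} + 33693\right) = - 18583 \left(- \frac{1}{32 \left(-11 - 46\right)} + 33693\right) = - 18583 \left(- \frac{1}{32 \left(-57\right)} + 33693\right) = - 18583 \left(\left(- \frac{1}{32}\right) \left(- \frac{1}{57}\right) + 33693\right) = - 18583 \left(\frac{1}{1824} + 33693\right) = \left(-18583\right) \frac{61456033}{1824} = - \frac{1142037461239}{1824}$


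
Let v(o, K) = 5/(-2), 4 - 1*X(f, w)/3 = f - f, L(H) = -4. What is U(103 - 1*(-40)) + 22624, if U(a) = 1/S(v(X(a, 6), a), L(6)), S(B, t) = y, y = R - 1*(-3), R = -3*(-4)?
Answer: 339361/15 ≈ 22624.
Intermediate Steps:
X(f, w) = 12 (X(f, w) = 12 - 3*(f - f) = 12 - 3*0 = 12 + 0 = 12)
R = 12
v(o, K) = -5/2 (v(o, K) = 5*(-½) = -5/2)
y = 15 (y = 12 - 1*(-3) = 12 + 3 = 15)
S(B, t) = 15
U(a) = 1/15
U(103 - 1*(-40)) + 22624 = 1/15 + 22624 = 339361/15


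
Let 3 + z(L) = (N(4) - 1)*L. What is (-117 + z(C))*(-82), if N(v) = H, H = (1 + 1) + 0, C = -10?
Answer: 10660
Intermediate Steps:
H = 2 (H = 2 + 0 = 2)
N(v) = 2
z(L) = -3 + L (z(L) = -3 + (2 - 1)*L = -3 + 1*L = -3 + L)
(-117 + z(C))*(-82) = (-117 + (-3 - 10))*(-82) = (-117 - 13)*(-82) = -130*(-82) = 10660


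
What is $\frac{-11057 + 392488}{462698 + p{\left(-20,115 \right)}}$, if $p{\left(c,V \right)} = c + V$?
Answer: $\frac{381431}{462793} \approx 0.82419$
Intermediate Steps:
$p{\left(c,V \right)} = V + c$
$\frac{-11057 + 392488}{462698 + p{\left(-20,115 \right)}} = \frac{-11057 + 392488}{462698 + \left(115 - 20\right)} = \frac{381431}{462698 + 95} = \frac{381431}{462793}$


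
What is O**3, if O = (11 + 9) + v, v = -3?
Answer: 4913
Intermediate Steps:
O = 17 (O = (11 + 9) - 3 = 20 - 3 = 17)
O**3 = 17**3 = 4913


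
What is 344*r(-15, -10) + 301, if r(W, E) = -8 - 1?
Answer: -2795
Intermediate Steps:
r(W, E) = -9
344*r(-15, -10) + 301 = 344*(-9) + 301 = -3096 + 301 = -2795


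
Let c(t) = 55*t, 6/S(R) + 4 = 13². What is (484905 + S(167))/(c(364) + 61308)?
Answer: 26669777/4473040 ≈ 5.9623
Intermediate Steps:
S(R) = 2/55 (S(R) = 6/(-4 + 13²) = 6/(-4 + 169) = 6/165 = 6*(1/165) = 2/55)
(484905 + S(167))/(c(364) + 61308) = (484905 + 2/55)/(55*364 + 61308) = 26669777/(55*(20020 + 61308)) = (26669777/55)/81328 = (26669777/55)*(1/81328) = 26669777/4473040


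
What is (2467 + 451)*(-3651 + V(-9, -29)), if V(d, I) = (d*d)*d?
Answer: -12780840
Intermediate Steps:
V(d, I) = d³ (V(d, I) = d²*d = d³)
(2467 + 451)*(-3651 + V(-9, -29)) = (2467 + 451)*(-3651 + (-9)³) = 2918*(-3651 - 729) = 2918*(-4380) = -12780840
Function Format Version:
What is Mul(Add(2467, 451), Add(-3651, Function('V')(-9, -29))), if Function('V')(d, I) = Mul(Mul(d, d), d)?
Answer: -12780840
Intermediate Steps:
Function('V')(d, I) = Pow(d, 3) (Function('V')(d, I) = Mul(Pow(d, 2), d) = Pow(d, 3))
Mul(Add(2467, 451), Add(-3651, Function('V')(-9, -29))) = Mul(Add(2467, 451), Add(-3651, Pow(-9, 3))) = Mul(2918, Add(-3651, -729)) = Mul(2918, -4380) = -12780840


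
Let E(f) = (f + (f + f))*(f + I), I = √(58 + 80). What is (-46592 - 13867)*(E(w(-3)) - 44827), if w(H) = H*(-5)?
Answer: 2669385768 - 2720655*√138 ≈ 2.6374e+9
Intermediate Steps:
I = √138 ≈ 11.747
w(H) = -5*H
E(f) = 3*f*(f + √138) (E(f) = (f + (f + f))*(f + √138) = (f + 2*f)*(f + √138) = (3*f)*(f + √138) = 3*f*(f + √138))
(-46592 - 13867)*(E(w(-3)) - 44827) = (-46592 - 13867)*(3*(-5*(-3))*(-5*(-3) + √138) - 44827) = -60459*(3*15*(15 + √138) - 44827) = -60459*((675 + 45*√138) - 44827) = -60459*(-44152 + 45*√138) = 2669385768 - 2720655*√138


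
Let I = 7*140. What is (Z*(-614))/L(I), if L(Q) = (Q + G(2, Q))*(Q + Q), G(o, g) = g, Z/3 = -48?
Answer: 2763/120050 ≈ 0.023015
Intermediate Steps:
Z = -144 (Z = 3*(-48) = -144)
I = 980
L(Q) = 4*Q**2 (L(Q) = (Q + Q)*(Q + Q) = (2*Q)*(2*Q) = 4*Q**2)
(Z*(-614))/L(I) = (-144*(-614))/((4*980**2)) = 88416/((4*960400)) = 88416/3841600 = 88416*(1/3841600) = 2763/120050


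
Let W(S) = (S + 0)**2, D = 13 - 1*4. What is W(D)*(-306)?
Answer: -24786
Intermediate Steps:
D = 9 (D = 13 - 4 = 9)
W(S) = S**2
W(D)*(-306) = 9**2*(-306) = 81*(-306) = -24786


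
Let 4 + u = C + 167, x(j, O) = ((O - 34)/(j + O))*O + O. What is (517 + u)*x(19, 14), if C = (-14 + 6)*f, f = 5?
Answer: 116480/33 ≈ 3529.7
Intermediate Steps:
C = -40 (C = (-14 + 6)*5 = -8*5 = -40)
x(j, O) = O + O*(-34 + O)/(O + j) (x(j, O) = ((-34 + O)/(O + j))*O + O = O*(-34 + O)/(O + j) + O = O + O*(-34 + O)/(O + j))
u = 123 (u = -4 + (-40 + 167) = -4 + 127 = 123)
(517 + u)*x(19, 14) = (517 + 123)*(14*(-34 + 19 + 2*14)/(14 + 19)) = 640*(14*(-34 + 19 + 28)/33) = 640*(14*(1/33)*13) = 640*(182/33) = 116480/33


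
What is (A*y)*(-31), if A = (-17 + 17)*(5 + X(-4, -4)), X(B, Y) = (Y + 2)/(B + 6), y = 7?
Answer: 0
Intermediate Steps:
X(B, Y) = (2 + Y)/(6 + B)
A = 0 (A = (-17 + 17)*(5 + (2 - 4)/(6 - 4)) = 0*(5 - 2/2) = 0*(5 + (1/2)*(-2)) = 0*(5 - 1) = 0*4 = 0)
(A*y)*(-31) = (0*7)*(-31) = 0*(-31) = 0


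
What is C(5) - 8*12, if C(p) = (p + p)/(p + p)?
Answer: -95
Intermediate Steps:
C(p) = 1 (C(p) = (2*p)/((2*p)) = (2*p)*(1/(2*p)) = 1)
C(5) - 8*12 = 1 - 8*12 = 1 - 96 = -95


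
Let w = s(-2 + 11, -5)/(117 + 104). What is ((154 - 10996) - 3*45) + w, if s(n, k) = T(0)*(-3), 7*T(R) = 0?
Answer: -10977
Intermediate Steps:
T(R) = 0 (T(R) = (⅐)*0 = 0)
s(n, k) = 0 (s(n, k) = 0*(-3) = 0)
w = 0 (w = 0/(117 + 104) = 0/221 = (1/221)*0 = 0)
((154 - 10996) - 3*45) + w = ((154 - 10996) - 3*45) + 0 = (-10842 - 135) + 0 = -10977 + 0 = -10977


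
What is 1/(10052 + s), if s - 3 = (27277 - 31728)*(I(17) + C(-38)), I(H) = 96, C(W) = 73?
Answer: -1/742164 ≈ -1.3474e-6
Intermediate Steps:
s = -752216 (s = 3 + (27277 - 31728)*(96 + 73) = 3 - 4451*169 = 3 - 752219 = -752216)
1/(10052 + s) = 1/(10052 - 752216) = 1/(-742164) = -1/742164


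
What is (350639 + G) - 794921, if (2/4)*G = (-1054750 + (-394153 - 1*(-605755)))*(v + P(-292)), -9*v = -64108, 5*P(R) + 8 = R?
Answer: -107198462666/9 ≈ -1.1911e+10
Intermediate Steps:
P(R) = -8/5 + R/5
v = 64108/9 (v = -1/9*(-64108) = 64108/9 ≈ 7123.1)
G = -107194464128/9 (G = 2*((-1054750 + (-394153 - 1*(-605755)))*(64108/9 + (-8/5 + (1/5)*(-292)))) = 2*((-1054750 + (-394153 + 605755))*(64108/9 + (-8/5 - 292/5))) = 2*((-1054750 + 211602)*(64108/9 - 60)) = 2*(-843148*63568/9) = 2*(-53597232064/9) = -107194464128/9 ≈ -1.1910e+10)
(350639 + G) - 794921 = (350639 - 107194464128/9) - 794921 = -107191308377/9 - 794921 = -107198462666/9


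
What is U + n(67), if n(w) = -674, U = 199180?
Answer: 198506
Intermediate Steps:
U + n(67) = 199180 - 674 = 198506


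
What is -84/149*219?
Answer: -18396/149 ≈ -123.46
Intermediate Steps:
-84/149*219 = -18396/149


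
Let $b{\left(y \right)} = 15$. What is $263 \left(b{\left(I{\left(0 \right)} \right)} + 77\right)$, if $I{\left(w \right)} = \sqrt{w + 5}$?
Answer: $24196$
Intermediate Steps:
$I{\left(w \right)} = \sqrt{5 + w}$
$263 \left(b{\left(I{\left(0 \right)} \right)} + 77\right) = 263 \left(15 + 77\right) = 263 \cdot 92 = 24196$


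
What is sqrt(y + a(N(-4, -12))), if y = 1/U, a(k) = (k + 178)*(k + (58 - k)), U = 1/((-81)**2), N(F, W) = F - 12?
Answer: 9*sqrt(197) ≈ 126.32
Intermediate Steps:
N(F, W) = -12 + F
U = 1/6561 ≈ 0.00015242
a(k) = 10324 + 58*k (a(k) = (178 + k)*58 = 10324 + 58*k)
y = 6561 (y = 1/(1/6561) = 6561)
sqrt(y + a(N(-4, -12))) = sqrt(6561 + (10324 + 58*(-12 - 4))) = sqrt(6561 + (10324 + 58*(-16))) = sqrt(6561 + (10324 - 928)) = sqrt(6561 + 9396) = sqrt(15957) = 9*sqrt(197)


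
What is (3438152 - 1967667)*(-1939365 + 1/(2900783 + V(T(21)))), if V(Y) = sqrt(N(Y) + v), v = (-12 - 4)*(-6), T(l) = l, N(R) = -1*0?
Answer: -23996651009518592188441070/8414542012993 - 5881940*sqrt(6)/8414542012993 ≈ -2.8518e+12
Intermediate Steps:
N(R) = 0
v = 96 (v = -16*(-6) = 96)
V(Y) = 4*sqrt(6) (V(Y) = sqrt(0 + 96) = sqrt(96) = 4*sqrt(6))
(3438152 - 1967667)*(-1939365 + 1/(2900783 + V(T(21)))) = (3438152 - 1967667)*(-1939365 + 1/(2900783 + 4*sqrt(6))) = 1470485*(-1939365 + 1/(2900783 + 4*sqrt(6))) = -2851807142025 + 1470485/(2900783 + 4*sqrt(6))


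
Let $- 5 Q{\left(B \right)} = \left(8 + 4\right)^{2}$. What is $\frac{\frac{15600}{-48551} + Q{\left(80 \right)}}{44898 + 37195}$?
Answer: $- \frac{7069344}{19928486215} \approx -0.00035474$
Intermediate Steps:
$Q{\left(B \right)} = - \frac{144}{5}$ ($Q{\left(B \right)} = - \frac{\left(8 + 4\right)^{2}}{5} = - \frac{12^{2}}{5} = \left(- \frac{1}{5}\right) 144 = - \frac{144}{5}$)
$\frac{\frac{15600}{-48551} + Q{\left(80 \right)}}{44898 + 37195} = \frac{\frac{15600}{-48551} - \frac{144}{5}}{44898 + 37195} = \frac{15600 \left(- \frac{1}{48551}\right) - \frac{144}{5}}{82093} = \left(- \frac{15600}{48551} - \frac{144}{5}\right) \frac{1}{82093} = \left(- \frac{7069344}{242755}\right) \frac{1}{82093} = - \frac{7069344}{19928486215}$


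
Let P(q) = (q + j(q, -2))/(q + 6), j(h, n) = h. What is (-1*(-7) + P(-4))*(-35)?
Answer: -105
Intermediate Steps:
P(q) = 2*q/(6 + q) (P(q) = (q + q)/(q + 6) = (2*q)/(6 + q) = 2*q/(6 + q))
(-1*(-7) + P(-4))*(-35) = (-1*(-7) + 2*(-4)/(6 - 4))*(-35) = (7 + 2*(-4)/2)*(-35) = (7 + 2*(-4)*(½))*(-35) = (7 - 4)*(-35) = 3*(-35) = -105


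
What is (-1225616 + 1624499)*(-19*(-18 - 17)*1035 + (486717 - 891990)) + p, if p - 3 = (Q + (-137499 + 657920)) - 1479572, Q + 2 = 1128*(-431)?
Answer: 112883241448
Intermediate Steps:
Q = -486170 (Q = -2 + 1128*(-431) = -2 - 486168 = -486170)
p = -1445318 (p = 3 + ((-486170 + (-137499 + 657920)) - 1479572) = 3 + ((-486170 + 520421) - 1479572) = 3 + (34251 - 1479572) = 3 - 1445321 = -1445318)
(-1225616 + 1624499)*(-19*(-18 - 17)*1035 + (486717 - 891990)) + p = (-1225616 + 1624499)*(-19*(-18 - 17)*1035 + (486717 - 891990)) - 1445318 = 398883*(-19*(-35)*1035 - 405273) - 1445318 = 398883*(665*1035 - 405273) - 1445318 = 398883*(688275 - 405273) - 1445318 = 398883*283002 - 1445318 = 112884686766 - 1445318 = 112883241448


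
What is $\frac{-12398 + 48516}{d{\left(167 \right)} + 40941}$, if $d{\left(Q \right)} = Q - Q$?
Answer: $\frac{36118}{40941} \approx 0.8822$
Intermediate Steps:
$d{\left(Q \right)} = 0$
$\frac{-12398 + 48516}{d{\left(167 \right)} + 40941} = \frac{-12398 + 48516}{0 + 40941} = \frac{36118}{40941}$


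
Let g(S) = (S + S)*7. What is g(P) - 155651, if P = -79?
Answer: -156757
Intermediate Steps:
g(S) = 14*S (g(S) = (2*S)*7 = 14*S)
g(P) - 155651 = 14*(-79) - 155651 = -1106 - 155651 = -156757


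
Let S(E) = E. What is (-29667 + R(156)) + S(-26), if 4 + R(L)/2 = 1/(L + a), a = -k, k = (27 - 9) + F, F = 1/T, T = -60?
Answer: -245953861/8281 ≈ -29701.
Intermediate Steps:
F = -1/60 (F = 1/(-60) = -1/60 ≈ -0.016667)
k = 1079/60 (k = (27 - 9) - 1/60 = 18 - 1/60 = 1079/60 ≈ 17.983)
a = -1079/60 (a = -1*1079/60 = -1079/60 ≈ -17.983)
R(L) = -8 + 2/(-1079/60 + L) (R(L) = -8 + 2/(L - 1079/60) = -8 + 2/(-1079/60 + L))
(-29667 + R(156)) + S(-26) = (-29667 + 16*(547 - 30*156)/(-1079 + 60*156)) - 26 = (-29667 + 16*(547 - 4680)/(-1079 + 9360)) - 26 = (-29667 + 16*(-4133)/8281) - 26 = (-29667 + 16*(1/8281)*(-4133)) - 26 = (-29667 - 66128/8281) - 26 = -245738555/8281 - 26 = -245953861/8281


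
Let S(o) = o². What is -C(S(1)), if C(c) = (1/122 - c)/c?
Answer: 121/122 ≈ 0.99180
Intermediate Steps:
C(c) = (1/122 - c)/c
-C(S(1)) = -(1/122 - 1*1²)/(1²) = -(1/122 - 1*1)/1 = -(1/122 - 1) = -(-121)/122 = -1*(-121/122) = 121/122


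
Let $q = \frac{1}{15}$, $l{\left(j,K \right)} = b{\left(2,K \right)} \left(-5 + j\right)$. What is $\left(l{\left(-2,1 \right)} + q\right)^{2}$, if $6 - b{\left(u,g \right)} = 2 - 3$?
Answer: $\frac{538756}{225} \approx 2394.5$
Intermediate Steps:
$b{\left(u,g \right)} = 7$ ($b{\left(u,g \right)} = 6 - \left(2 - 3\right) = 6 - -1 = 6 + 1 = 7$)
$l{\left(j,K \right)} = -35 + 7 j$ ($l{\left(j,K \right)} = 7 \left(-5 + j\right) = -35 + 7 j$)
$q = \frac{1}{15} \approx 0.066667$
$\left(l{\left(-2,1 \right)} + q\right)^{2} = \left(\left(-35 + 7 \left(-2\right)\right) + \frac{1}{15}\right)^{2} = \left(\left(-35 - 14\right) + \frac{1}{15}\right)^{2} = \left(-49 + \frac{1}{15}\right)^{2} = \left(- \frac{734}{15}\right)^{2} = \frac{538756}{225}$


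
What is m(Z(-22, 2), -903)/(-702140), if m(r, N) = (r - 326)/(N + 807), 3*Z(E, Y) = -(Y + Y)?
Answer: -491/101108160 ≈ -4.8562e-6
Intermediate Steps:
Z(E, Y) = -2*Y/3 (Z(E, Y) = (-(Y + Y))/3 = (-2*Y)/3 = -2*Y/3)
m(r, N) = (-326 + r)/(807 + N)
m(Z(-22, 2), -903)/(-702140) = ((-326 - ⅔*2)/(807 - 903))/(-702140) = ((-326 - 4/3)/(-96))*(-1/702140) = -1/96*(-982/3)*(-1/702140) = (491/144)*(-1/702140) = -491/101108160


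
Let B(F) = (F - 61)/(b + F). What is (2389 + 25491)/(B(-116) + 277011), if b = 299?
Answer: 425170/4224403 ≈ 0.10065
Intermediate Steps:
B(F) = (-61 + F)/(299 + F) (B(F) = (F - 61)/(299 + F) = (-61 + F)/(299 + F))
(2389 + 25491)/(B(-116) + 277011) = (2389 + 25491)/((-61 - 116)/(299 - 116) + 277011) = 27880/(-177/183 + 277011) = 27880/((1/183)*(-177) + 277011) = 27880/(-59/61 + 277011) = 27880/(16897612/61) = 27880*(61/16897612) = 425170/4224403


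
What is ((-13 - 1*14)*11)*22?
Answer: -6534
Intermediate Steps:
((-13 - 1*14)*11)*22 = ((-13 - 14)*11)*22 = -27*11*22 = -297*22 = -6534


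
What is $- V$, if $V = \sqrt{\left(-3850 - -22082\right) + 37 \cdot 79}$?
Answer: $- \sqrt{21155} \approx -145.45$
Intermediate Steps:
$V = \sqrt{21155}$ ($V = \sqrt{\left(-3850 + 22082\right) + 2923} = \sqrt{18232 + 2923} = \sqrt{21155} \approx 145.45$)
$- V = - \sqrt{21155}$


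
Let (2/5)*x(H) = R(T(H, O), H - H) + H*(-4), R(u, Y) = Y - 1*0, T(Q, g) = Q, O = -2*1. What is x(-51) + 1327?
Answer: 1837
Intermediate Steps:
O = -2
R(u, Y) = Y (R(u, Y) = Y + 0 = Y)
x(H) = -10*H (x(H) = 5*((H - H) + H*(-4))/2 = 5*(0 - 4*H)/2 = 5*(-4*H)/2 = -10*H)
x(-51) + 1327 = -10*(-51) + 1327 = 510 + 1327 = 1837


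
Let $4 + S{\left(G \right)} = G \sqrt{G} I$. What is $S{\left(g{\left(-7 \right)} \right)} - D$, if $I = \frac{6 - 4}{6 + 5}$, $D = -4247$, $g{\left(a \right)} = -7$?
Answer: $4243 - \frac{14 i \sqrt{7}}{11} \approx 4243.0 - 3.3673 i$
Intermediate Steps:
$I = \frac{2}{11} \approx 0.18182$
$S{\left(G \right)} = -4 + \frac{2 G^{\frac{3}{2}}}{11}$ ($S{\left(G \right)} = -4 + G \sqrt{G} \frac{2}{11} = -4 + G^{\frac{3}{2}} \cdot \frac{2}{11} = -4 + \frac{2 G^{\frac{3}{2}}}{11}$)
$S{\left(g{\left(-7 \right)} \right)} - D = \left(-4 + \frac{2 \left(-7\right)^{\frac{3}{2}}}{11}\right) - -4247 = \left(-4 + \frac{2 \left(- 7 i \sqrt{7}\right)}{11}\right) + 4247 = \left(-4 - \frac{14 i \sqrt{7}}{11}\right) + 4247 = 4243 - \frac{14 i \sqrt{7}}{11}$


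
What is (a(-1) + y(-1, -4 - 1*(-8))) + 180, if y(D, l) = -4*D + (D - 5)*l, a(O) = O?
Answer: 159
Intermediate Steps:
y(D, l) = -4*D + l*(-5 + D) (y(D, l) = -4*D + (-5 + D)*l = -4*D + l*(-5 + D))
(a(-1) + y(-1, -4 - 1*(-8))) + 180 = (-1 + (-5*(-4 - 1*(-8)) - 4*(-1) - (-4 - 1*(-8)))) + 180 = (-1 + (-5*(-4 + 8) + 4 - (-4 + 8))) + 180 = (-1 + (-5*4 + 4 - 1*4)) + 180 = (-1 + (-20 + 4 - 4)) + 180 = (-1 - 20) + 180 = -21 + 180 = 159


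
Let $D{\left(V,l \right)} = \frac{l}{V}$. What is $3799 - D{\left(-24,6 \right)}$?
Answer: $\frac{15197}{4} \approx 3799.3$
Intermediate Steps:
$3799 - D{\left(-24,6 \right)} = 3799 - \frac{6}{-24} = 3799 - 6 \left(- \frac{1}{24}\right) = 3799 - - \frac{1}{4} = 3799 + \frac{1}{4} = \frac{15197}{4}$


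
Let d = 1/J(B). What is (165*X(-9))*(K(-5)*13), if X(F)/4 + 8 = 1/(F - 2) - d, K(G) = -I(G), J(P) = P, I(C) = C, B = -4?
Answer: -336375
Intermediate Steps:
K(G) = -G
d = -¼ (d = 1/(-4) = -¼ ≈ -0.25000)
X(F) = -31 + 4/(-2 + F) (X(F) = -32 + 4*(1/(F - 2) - 1*(-¼)) = -32 + 4*(1/(-2 + F) + ¼) = -32 + 4*(¼ + 1/(-2 + F)) = -32 + (1 + 4/(-2 + F)) = -31 + 4/(-2 + F))
(165*X(-9))*(K(-5)*13) = (165*((66 - 31*(-9))/(-2 - 9)))*(-1*(-5)*13) = (165*((66 + 279)/(-11)))*(5*13) = (165*(-1/11*345))*65 = (165*(-345/11))*65 = -5175*65 = -336375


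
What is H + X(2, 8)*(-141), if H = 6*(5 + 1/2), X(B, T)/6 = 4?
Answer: -3351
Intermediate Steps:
X(B, T) = 24 (X(B, T) = 6*4 = 24)
H = 33 (H = 6*(5 + ½) = 6*(11/2) = 33)
H + X(2, 8)*(-141) = 33 + 24*(-141) = 33 - 3384 = -3351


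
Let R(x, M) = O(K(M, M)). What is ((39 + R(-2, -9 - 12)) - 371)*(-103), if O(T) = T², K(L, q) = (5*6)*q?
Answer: -40846504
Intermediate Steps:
K(L, q) = 30*q
R(x, M) = 900*M² (R(x, M) = (30*M)² = 900*M²)
((39 + R(-2, -9 - 12)) - 371)*(-103) = ((39 + 900*(-9 - 12)²) - 371)*(-103) = ((39 + 900*(-21)²) - 371)*(-103) = ((39 + 900*441) - 371)*(-103) = ((39 + 396900) - 371)*(-103) = (396939 - 371)*(-103) = 396568*(-103) = -40846504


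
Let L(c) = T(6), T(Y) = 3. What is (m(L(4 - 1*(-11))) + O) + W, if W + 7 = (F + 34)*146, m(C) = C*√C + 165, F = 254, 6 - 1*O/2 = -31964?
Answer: 106146 + 3*√3 ≈ 1.0615e+5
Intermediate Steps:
O = 63940 (O = 12 - 2*(-31964) = 12 + 63928 = 63940)
L(c) = 3
m(C) = 165 + C^(3/2) (m(C) = C^(3/2) + 165 = 165 + C^(3/2))
W = 42041 (W = -7 + (254 + 34)*146 = -7 + 288*146 = -7 + 42048 = 42041)
(m(L(4 - 1*(-11))) + O) + W = ((165 + 3^(3/2)) + 63940) + 42041 = ((165 + 3*√3) + 63940) + 42041 = (64105 + 3*√3) + 42041 = 106146 + 3*√3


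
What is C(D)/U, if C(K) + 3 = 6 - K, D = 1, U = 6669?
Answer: 2/6669 ≈ 0.00029990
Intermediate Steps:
C(K) = 3 - K (C(K) = -3 + (6 - K) = 3 - K)
C(D)/U = (3 - 1*1)/6669 = (3 - 1)*(1/6669) = 2*(1/6669) = 2/6669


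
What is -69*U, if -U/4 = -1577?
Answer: -435252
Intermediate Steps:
U = 6308 (U = -4*(-1577) = 6308)
-69*U = -69*6308 = -435252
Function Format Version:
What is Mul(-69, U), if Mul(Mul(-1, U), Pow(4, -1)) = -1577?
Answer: -435252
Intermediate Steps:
U = 6308 (U = Mul(-4, -1577) = 6308)
Mul(-69, U) = Mul(-69, 6308) = -435252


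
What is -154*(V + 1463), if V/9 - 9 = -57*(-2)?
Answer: -395780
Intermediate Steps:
V = 1107 (V = 81 + 9*(-57*(-2)) = 81 + 9*114 = 81 + 1026 = 1107)
-154*(V + 1463) = -154*(1107 + 1463) = -154*2570 = -395780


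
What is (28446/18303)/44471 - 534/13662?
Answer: -24125673305/617790109167 ≈ -0.039052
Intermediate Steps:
(28446/18303)/44471 - 534/13662 = (28446*(1/18303))*(1/44471) - 534*1/13662 = (9482/6101)*(1/44471) - 89/2277 = 9482/271317571 - 89/2277 = -24125673305/617790109167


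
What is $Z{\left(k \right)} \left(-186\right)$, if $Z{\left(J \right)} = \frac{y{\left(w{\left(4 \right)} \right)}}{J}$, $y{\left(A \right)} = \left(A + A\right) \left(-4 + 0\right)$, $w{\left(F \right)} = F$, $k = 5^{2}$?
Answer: $\frac{5952}{25} \approx 238.08$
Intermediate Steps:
$k = 25$
$y{\left(A \right)} = - 8 A$ ($y{\left(A \right)} = 2 A \left(-4\right) = - 8 A$)
$Z{\left(J \right)} = - \frac{32}{J}$ ($Z{\left(J \right)} = \frac{\left(-8\right) 4}{J} = - \frac{32}{J}$)
$Z{\left(k \right)} \left(-186\right) = - \frac{32}{25} \left(-186\right) = \left(-32\right) \frac{1}{25} \left(-186\right) = \left(- \frac{32}{25}\right) \left(-186\right) = \frac{5952}{25}$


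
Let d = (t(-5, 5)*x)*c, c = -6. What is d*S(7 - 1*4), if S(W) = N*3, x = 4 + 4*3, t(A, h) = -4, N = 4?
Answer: 4608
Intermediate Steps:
x = 16 (x = 4 + 12 = 16)
S(W) = 12 (S(W) = 4*3 = 12)
d = 384 (d = -4*16*(-6) = -64*(-6) = 384)
d*S(7 - 1*4) = 384*12 = 4608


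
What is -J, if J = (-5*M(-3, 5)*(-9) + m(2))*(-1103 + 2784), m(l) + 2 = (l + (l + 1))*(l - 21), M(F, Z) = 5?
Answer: -215168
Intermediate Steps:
m(l) = -2 + (1 + 2*l)*(-21 + l) (m(l) = -2 + (l + (l + 1))*(l - 21) = -2 + (l + (1 + l))*(-21 + l) = -2 + (1 + 2*l)*(-21 + l))
J = 215168 (J = (-5*5*(-9) + (-23 - 41*2 + 2*2**2))*(-1103 + 2784) = (-25*(-9) + (-23 - 82 + 2*4))*1681 = (225 + (-23 - 82 + 8))*1681 = (225 - 97)*1681 = 128*1681 = 215168)
-J = -1*215168 = -215168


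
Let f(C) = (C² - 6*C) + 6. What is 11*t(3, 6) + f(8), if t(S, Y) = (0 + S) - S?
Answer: 22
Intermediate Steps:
t(S, Y) = 0 (t(S, Y) = S - S = 0)
f(C) = 6 + C² - 6*C
11*t(3, 6) + f(8) = 11*0 + (6 + 8² - 6*8) = 0 + (6 + 64 - 48) = 0 + 22 = 22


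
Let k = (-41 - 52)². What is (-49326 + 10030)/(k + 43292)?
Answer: -39296/51941 ≈ -0.75655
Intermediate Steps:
k = 8649 (k = (-93)² = 8649)
(-49326 + 10030)/(k + 43292) = (-49326 + 10030)/(8649 + 43292) = -39296/51941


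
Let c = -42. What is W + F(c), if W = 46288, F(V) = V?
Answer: 46246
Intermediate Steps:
W + F(c) = 46288 - 42 = 46246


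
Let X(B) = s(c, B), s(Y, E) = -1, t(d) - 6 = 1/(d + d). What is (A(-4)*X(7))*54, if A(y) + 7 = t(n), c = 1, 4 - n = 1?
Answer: 45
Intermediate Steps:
n = 3 (n = 4 - 1*1 = 4 - 1 = 3)
t(d) = 6 + 1/(2*d) (t(d) = 6 + 1/(d + d) = 6 + 1/(2*d))
X(B) = -1
A(y) = -5/6 (A(y) = -7 + (6 + (1/2)/3) = -7 + (6 + (1/2)*(1/3)) = -7 + (6 + 1/6) = -7 + 37/6 = -5/6)
(A(-4)*X(7))*54 = -5/6*(-1)*54 = (5/6)*54 = 45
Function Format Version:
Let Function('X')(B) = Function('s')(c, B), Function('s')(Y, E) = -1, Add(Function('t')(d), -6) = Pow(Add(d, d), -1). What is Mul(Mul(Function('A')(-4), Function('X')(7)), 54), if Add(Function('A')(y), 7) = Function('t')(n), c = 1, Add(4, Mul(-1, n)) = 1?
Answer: 45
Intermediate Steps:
n = 3 (n = Add(4, Mul(-1, 1)) = Add(4, -1) = 3)
Function('t')(d) = Add(6, Mul(Rational(1, 2), Pow(d, -1))) (Function('t')(d) = Add(6, Pow(Add(d, d), -1)) = Add(6, Pow(Mul(2, d), -1)) = Add(6, Mul(Rational(1, 2), Pow(d, -1))))
Function('X')(B) = -1
Function('A')(y) = Rational(-5, 6) (Function('A')(y) = Add(-7, Add(6, Mul(Rational(1, 2), Pow(3, -1)))) = Add(-7, Add(6, Mul(Rational(1, 2), Rational(1, 3)))) = Add(-7, Add(6, Rational(1, 6))) = Add(-7, Rational(37, 6)) = Rational(-5, 6))
Mul(Mul(Function('A')(-4), Function('X')(7)), 54) = Mul(Mul(Rational(-5, 6), -1), 54) = Mul(Rational(5, 6), 54) = 45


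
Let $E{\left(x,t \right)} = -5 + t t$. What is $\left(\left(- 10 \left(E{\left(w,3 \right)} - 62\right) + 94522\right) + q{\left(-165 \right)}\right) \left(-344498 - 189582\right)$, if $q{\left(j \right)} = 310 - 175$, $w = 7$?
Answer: $-50864176960$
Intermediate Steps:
$E{\left(x,t \right)} = -5 + t^{2}$
$q{\left(j \right)} = 135$
$\left(\left(- 10 \left(E{\left(w,3 \right)} - 62\right) + 94522\right) + q{\left(-165 \right)}\right) \left(-344498 - 189582\right) = \left(\left(- 10 \left(\left(-5 + 3^{2}\right) - 62\right) + 94522\right) + 135\right) \left(-344498 - 189582\right) = \left(\left(- 10 \left(\left(-5 + 9\right) - 62\right) + 94522\right) + 135\right) \left(-534080\right) = \left(\left(- 10 \left(4 - 62\right) + 94522\right) + 135\right) \left(-534080\right) = \left(\left(\left(-10\right) \left(-58\right) + 94522\right) + 135\right) \left(-534080\right) = \left(\left(580 + 94522\right) + 135\right) \left(-534080\right) = \left(95102 + 135\right) \left(-534080\right) = 95237 \left(-534080\right) = -50864176960$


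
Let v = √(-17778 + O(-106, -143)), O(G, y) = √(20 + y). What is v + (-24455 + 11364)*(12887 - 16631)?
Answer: 49012704 + √(-17778 + I*√123) ≈ 4.9013e+7 + 133.33*I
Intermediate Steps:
v = √(-17778 + I*√123) (v = √(-17778 + √(20 - 143)) = √(-17778 + √(-123)) = √(-17778 + I*√123) ≈ 0.0416 + 133.33*I)
v + (-24455 + 11364)*(12887 - 16631) = √(-17778 + I*√123) + (-24455 + 11364)*(12887 - 16631) = √(-17778 + I*√123) - 13091*(-3744) = √(-17778 + I*√123) + 49012704 = 49012704 + √(-17778 + I*√123)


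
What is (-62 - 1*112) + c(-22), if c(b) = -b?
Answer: -152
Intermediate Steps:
(-62 - 1*112) + c(-22) = (-62 - 1*112) - 1*(-22) = (-62 - 112) + 22 = -174 + 22 = -152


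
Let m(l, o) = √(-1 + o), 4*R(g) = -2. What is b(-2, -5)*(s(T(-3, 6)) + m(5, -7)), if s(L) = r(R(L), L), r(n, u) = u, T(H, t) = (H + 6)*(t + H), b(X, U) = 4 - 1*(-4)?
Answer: 72 + 16*I*√2 ≈ 72.0 + 22.627*I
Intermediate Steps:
R(g) = -½ (R(g) = (¼)*(-2) = -½)
b(X, U) = 8 (b(X, U) = 4 + 4 = 8)
T(H, t) = (6 + H)*(H + t)
s(L) = L
b(-2, -5)*(s(T(-3, 6)) + m(5, -7)) = 8*(((-3)² + 6*(-3) + 6*6 - 3*6) + √(-1 - 7)) = 8*((9 - 18 + 36 - 18) + √(-8)) = 8*(9 + 2*I*√2) = 72 + 16*I*√2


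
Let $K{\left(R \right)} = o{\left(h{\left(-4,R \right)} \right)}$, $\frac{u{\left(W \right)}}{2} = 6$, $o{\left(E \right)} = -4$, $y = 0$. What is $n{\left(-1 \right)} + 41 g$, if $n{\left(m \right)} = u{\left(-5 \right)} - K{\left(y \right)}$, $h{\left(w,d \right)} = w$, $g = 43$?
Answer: $1779$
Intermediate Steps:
$u{\left(W \right)} = 12$ ($u{\left(W \right)} = 2 \cdot 6 = 12$)
$K{\left(R \right)} = -4$
$n{\left(m \right)} = 16$ ($n{\left(m \right)} = 12 - -4 = 12 + 4 = 16$)
$n{\left(-1 \right)} + 41 g = 16 + 41 \cdot 43 = 16 + 1763 = 1779$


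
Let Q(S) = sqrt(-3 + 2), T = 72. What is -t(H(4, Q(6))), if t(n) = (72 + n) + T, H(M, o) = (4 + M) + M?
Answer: -156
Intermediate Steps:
Q(S) = I (Q(S) = sqrt(-1) = I)
H(M, o) = 4 + 2*M
t(n) = 144 + n (t(n) = (72 + n) + 72 = 144 + n)
-t(H(4, Q(6))) = -(144 + (4 + 2*4)) = -(144 + (4 + 8)) = -(144 + 12) = -1*156 = -156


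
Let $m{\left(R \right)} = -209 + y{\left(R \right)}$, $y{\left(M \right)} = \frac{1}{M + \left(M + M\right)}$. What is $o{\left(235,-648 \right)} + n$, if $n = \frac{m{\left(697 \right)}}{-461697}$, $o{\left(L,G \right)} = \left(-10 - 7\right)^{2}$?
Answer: $\frac{279003472421}{965408427} \approx 289.0$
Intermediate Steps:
$y{\left(M \right)} = \frac{1}{3 M}$ ($y{\left(M \right)} = \frac{1}{M + 2 M} = \frac{1}{3 M}$)
$m{\left(R \right)} = -209 + \frac{1}{3 R}$
$o{\left(L,G \right)} = 289$ ($o{\left(L,G \right)} = \left(-17\right)^{2} = 289$)
$n = \frac{437018}{965408427}$ ($n = \frac{-209 + \frac{1}{3 \cdot 697}}{-461697} = \left(-209 + \frac{1}{3} \cdot \frac{1}{697}\right) \left(- \frac{1}{461697}\right) = \left(-209 + \frac{1}{2091}\right) \left(- \frac{1}{461697}\right) = \left(- \frac{437018}{2091}\right) \left(- \frac{1}{461697}\right) = \frac{437018}{965408427} \approx 0.00045268$)
$o{\left(235,-648 \right)} + n = 289 + \frac{437018}{965408427} = \frac{279003472421}{965408427}$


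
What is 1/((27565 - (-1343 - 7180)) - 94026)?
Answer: -1/57938 ≈ -1.7260e-5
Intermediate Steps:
1/((27565 - (-1343 - 7180)) - 94026) = 1/((27565 - 1*(-8523)) - 94026) = 1/((27565 + 8523) - 94026) = 1/(36088 - 94026) = 1/(-57938) = -1/57938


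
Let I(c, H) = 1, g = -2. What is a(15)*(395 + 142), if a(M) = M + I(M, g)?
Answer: 8592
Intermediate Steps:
a(M) = 1 + M (a(M) = M + 1 = 1 + M)
a(15)*(395 + 142) = (1 + 15)*(395 + 142) = 16*537 = 8592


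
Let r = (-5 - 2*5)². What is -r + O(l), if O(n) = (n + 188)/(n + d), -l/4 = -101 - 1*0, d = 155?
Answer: -125183/559 ≈ -223.94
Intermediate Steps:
r = 225 (r = (-5 - 10)² = (-15)² = 225)
l = 404 (l = -4*(-101 - 1*0) = -4*(-101 + 0) = -4*(-101) = 404)
O(n) = (188 + n)/(155 + n) (O(n) = (n + 188)/(n + 155) = (188 + n)/(155 + n))
-r + O(l) = -1*225 + (188 + 404)/(155 + 404) = -225 + 592/559 = -125183/559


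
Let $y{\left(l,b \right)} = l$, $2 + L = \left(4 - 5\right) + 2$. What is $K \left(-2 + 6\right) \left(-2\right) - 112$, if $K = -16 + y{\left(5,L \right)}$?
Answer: $-24$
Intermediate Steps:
$L = -1$ ($L = -2 + \left(\left(4 - 5\right) + 2\right) = -2 + \left(-1 + 2\right) = -2 + 1 = -1$)
$K = -11$ ($K = -16 + 5 = -11$)
$K \left(-2 + 6\right) \left(-2\right) - 112 = - 11 \left(-2 + 6\right) \left(-2\right) - 112 = - 11 \cdot 4 \left(-2\right) - 112 = \left(-11\right) \left(-8\right) - 112 = 88 - 112 = -24$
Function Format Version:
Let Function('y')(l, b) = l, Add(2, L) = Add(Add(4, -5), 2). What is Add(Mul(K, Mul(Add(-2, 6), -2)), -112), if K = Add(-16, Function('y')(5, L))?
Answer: -24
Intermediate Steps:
L = -1 (L = Add(-2, Add(Add(4, -5), 2)) = Add(-2, Add(-1, 2)) = Add(-2, 1) = -1)
K = -11 (K = Add(-16, 5) = -11)
Add(Mul(K, Mul(Add(-2, 6), -2)), -112) = Add(Mul(-11, Mul(Add(-2, 6), -2)), -112) = Add(Mul(-11, Mul(4, -2)), -112) = Add(Mul(-11, -8), -112) = Add(88, -112) = -24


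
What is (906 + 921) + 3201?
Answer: 5028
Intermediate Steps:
(906 + 921) + 3201 = 1827 + 3201 = 5028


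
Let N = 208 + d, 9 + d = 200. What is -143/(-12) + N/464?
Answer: 17785/1392 ≈ 12.777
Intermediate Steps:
d = 191 (d = -9 + 200 = 191)
N = 399 (N = 208 + 191 = 399)
-143/(-12) + N/464 = -143/(-12) + 399/464 = -143*(-1/12) + 399*(1/464) = 143/12 + 399/464 = 17785/1392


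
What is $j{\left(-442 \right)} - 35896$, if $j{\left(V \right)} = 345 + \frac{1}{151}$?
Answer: $- \frac{5368200}{151} \approx -35551.0$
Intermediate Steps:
$j{\left(V \right)} = \frac{52096}{151}$ ($j{\left(V \right)} = 345 + \frac{1}{151} = \frac{52096}{151}$)
$j{\left(-442 \right)} - 35896 = \frac{52096}{151} - 35896 = - \frac{5368200}{151}$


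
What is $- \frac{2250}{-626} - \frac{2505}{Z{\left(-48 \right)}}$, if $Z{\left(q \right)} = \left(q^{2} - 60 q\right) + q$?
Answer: $\frac{1664645}{535856} \approx 3.1065$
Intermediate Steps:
$Z{\left(q \right)} = q^{2} - 59 q$
$- \frac{2250}{-626} - \frac{2505}{Z{\left(-48 \right)}} = - \frac{2250}{-626} - \frac{2505}{\left(-48\right) \left(-59 - 48\right)} = \left(-2250\right) \left(- \frac{1}{626}\right) - \frac{2505}{\left(-48\right) \left(-107\right)} = \frac{1125}{313} - \frac{2505}{5136} = \frac{1125}{313} - \frac{835}{1712} = \frac{1664645}{535856}$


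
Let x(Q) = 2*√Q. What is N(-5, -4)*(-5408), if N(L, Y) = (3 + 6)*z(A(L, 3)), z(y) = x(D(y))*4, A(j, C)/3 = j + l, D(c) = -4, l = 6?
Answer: -778752*I ≈ -7.7875e+5*I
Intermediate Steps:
A(j, C) = 18 + 3*j (A(j, C) = 3*(j + 6) = 3*(6 + j) = 18 + 3*j)
z(y) = 16*I (z(y) = (2*√(-4))*4 = (2*(2*I))*4 = (4*I)*4 = 16*I)
N(L, Y) = 144*I (N(L, Y) = (3 + 6)*(16*I) = 9*(16*I) = 144*I)
N(-5, -4)*(-5408) = (144*I)*(-5408) = -778752*I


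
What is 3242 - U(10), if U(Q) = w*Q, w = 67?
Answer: 2572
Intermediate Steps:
U(Q) = 67*Q
3242 - U(10) = 3242 - 67*10 = 3242 - 1*670 = 3242 - 670 = 2572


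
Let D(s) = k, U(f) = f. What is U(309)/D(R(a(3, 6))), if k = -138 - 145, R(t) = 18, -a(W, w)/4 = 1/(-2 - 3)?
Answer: -309/283 ≈ -1.0919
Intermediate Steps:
a(W, w) = ⅘ (a(W, w) = -4/(-2 - 3) = -4/(-5) = -4*(-⅕) = ⅘)
k = -283
D(s) = -283
U(309)/D(R(a(3, 6))) = 309/(-283) = 309*(-1/283) = -309/283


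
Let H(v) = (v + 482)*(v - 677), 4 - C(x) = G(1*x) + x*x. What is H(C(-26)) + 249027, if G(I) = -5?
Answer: 497667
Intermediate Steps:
C(x) = 9 - x² (C(x) = 4 - (-5 + x*x) = 4 - (-5 + x²) = 4 + (5 - x²) = 9 - x²)
H(v) = (-677 + v)*(482 + v) (H(v) = (482 + v)*(-677 + v) = (-677 + v)*(482 + v))
H(C(-26)) + 249027 = (-326314 + (9 - 1*(-26)²)² - 195*(9 - 1*(-26)²)) + 249027 = (-326314 + (9 - 1*676)² - 195*(9 - 1*676)) + 249027 = (-326314 + (9 - 676)² - 195*(9 - 676)) + 249027 = (-326314 + (-667)² - 195*(-667)) + 249027 = (-326314 + 444889 + 130065) + 249027 = 248640 + 249027 = 497667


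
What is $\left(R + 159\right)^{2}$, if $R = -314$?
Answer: $24025$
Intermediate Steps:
$\left(R + 159\right)^{2} = \left(-314 + 159\right)^{2} = \left(-155\right)^{2} = 24025$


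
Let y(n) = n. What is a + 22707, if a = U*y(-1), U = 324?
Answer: 22383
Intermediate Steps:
a = -324 (a = 324*(-1) = -324)
a + 22707 = -324 + 22707 = 22383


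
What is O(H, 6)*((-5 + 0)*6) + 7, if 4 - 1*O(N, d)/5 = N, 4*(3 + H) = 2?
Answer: -968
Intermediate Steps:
H = -5/2 (H = -3 + (¼)*2 = -3 + ½ = -5/2 ≈ -2.5000)
O(N, d) = 20 - 5*N
O(H, 6)*((-5 + 0)*6) + 7 = (20 - 5*(-5/2))*((-5 + 0)*6) + 7 = (20 + 25/2)*(-5*6) + 7 = (65/2)*(-30) + 7 = -975 + 7 = -968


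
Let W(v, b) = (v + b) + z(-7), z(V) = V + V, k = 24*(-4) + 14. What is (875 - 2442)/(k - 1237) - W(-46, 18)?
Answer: 56965/1319 ≈ 43.188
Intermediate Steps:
k = -82 (k = -96 + 14 = -82)
z(V) = 2*V
W(v, b) = -14 + b + v (W(v, b) = (v + b) + 2*(-7) = (b + v) - 14 = -14 + b + v)
(875 - 2442)/(k - 1237) - W(-46, 18) = (875 - 2442)/(-82 - 1237) - (-14 + 18 - 46) = -1567/(-1319) - 1*(-42) = -1567*(-1/1319) + 42 = 1567/1319 + 42 = 56965/1319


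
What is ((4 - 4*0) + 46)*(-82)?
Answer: -4100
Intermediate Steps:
((4 - 4*0) + 46)*(-82) = ((4 + 0) + 46)*(-82) = (4 + 46)*(-82) = 50*(-82) = -4100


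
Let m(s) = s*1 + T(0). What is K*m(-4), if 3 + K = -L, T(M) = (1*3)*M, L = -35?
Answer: -128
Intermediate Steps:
T(M) = 3*M
m(s) = s (m(s) = s*1 + 3*0 = s + 0 = s)
K = 32 (K = -3 - 1*(-35) = -3 + 35 = 32)
K*m(-4) = 32*(-4) = -128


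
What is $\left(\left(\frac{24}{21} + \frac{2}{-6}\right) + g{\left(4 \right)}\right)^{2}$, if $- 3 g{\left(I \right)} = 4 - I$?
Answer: $\frac{289}{441} \approx 0.65533$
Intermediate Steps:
$g{\left(I \right)} = - \frac{4}{3} + \frac{I}{3}$ ($g{\left(I \right)} = - \frac{4 - I}{3} = - \frac{4}{3} + \frac{I}{3}$)
$\left(\left(\frac{24}{21} + \frac{2}{-6}\right) + g{\left(4 \right)}\right)^{2} = \left(\left(\frac{24}{21} + \frac{2}{-6}\right) + \left(- \frac{4}{3} + \frac{1}{3} \cdot 4\right)\right)^{2} = \left(\left(24 \cdot \frac{1}{21} + 2 \left(- \frac{1}{6}\right)\right) + \left(- \frac{4}{3} + \frac{4}{3}\right)\right)^{2} = \left(\left(\frac{8}{7} - \frac{1}{3}\right) + 0\right)^{2} = \left(\frac{17}{21} + 0\right)^{2} = \left(\frac{17}{21}\right)^{2} = \frac{289}{441}$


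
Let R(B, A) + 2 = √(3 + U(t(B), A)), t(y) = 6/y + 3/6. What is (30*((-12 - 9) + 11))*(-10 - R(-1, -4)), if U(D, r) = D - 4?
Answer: 2400 + 150*I*√26 ≈ 2400.0 + 764.85*I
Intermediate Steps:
t(y) = ½ + 6/y (t(y) = 6/y + 3*(⅙) = 6/y + ½ = ½ + 6/y)
U(D, r) = -4 + D
R(B, A) = -2 + √(-1 + (12 + B)/(2*B)) (R(B, A) = -2 + √(3 + (-4 + (12 + B)/(2*B))) = -2 + √(-1 + (12 + B)/(2*B)))
(30*((-12 - 9) + 11))*(-10 - R(-1, -4)) = (30*((-12 - 9) + 11))*(-10 - (-2 + √2*√((12 - 1*(-1))/(-1))/2)) = (30*(-21 + 11))*(-10 - (-2 + √2*√(-(12 + 1))/2)) = (30*(-10))*(-10 - (-2 + √2*√(-1*13)/2)) = -300*(-10 - (-2 + √2*√(-13)/2)) = -300*(-10 - (-2 + √2*(I*√13)/2)) = -300*(-10 - (-2 + I*√26/2)) = -300*(-10 + (2 - I*√26/2)) = -300*(-8 - I*√26/2) = 2400 + 150*I*√26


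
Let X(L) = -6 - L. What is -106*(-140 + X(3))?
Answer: 15794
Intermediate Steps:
-106*(-140 + X(3)) = -106*(-140 + (-6 - 1*3)) = -106*(-140 + (-6 - 3)) = -106*(-140 - 9) = -106*(-149) = 15794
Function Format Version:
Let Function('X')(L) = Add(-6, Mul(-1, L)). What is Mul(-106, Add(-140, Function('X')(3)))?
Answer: 15794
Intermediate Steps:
Mul(-106, Add(-140, Function('X')(3))) = Mul(-106, Add(-140, Add(-6, Mul(-1, 3)))) = Mul(-106, Add(-140, Add(-6, -3))) = Mul(-106, Add(-140, -9)) = Mul(-106, -149) = 15794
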